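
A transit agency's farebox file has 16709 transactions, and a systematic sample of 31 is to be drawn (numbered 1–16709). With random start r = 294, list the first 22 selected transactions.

k = N/n = 16709/31 = 539
transaction 1: 294
transaction 2: 294 + 539 = 833
transaction 3: 833 + 539 = 1372
transaction 4: 1372 + 539 = 1911
transaction 5: 1911 + 539 = 2450
transaction 6: 2450 + 539 = 2989
transaction 7: 2989 + 539 = 3528
transaction 8: 3528 + 539 = 4067
transaction 9: 4067 + 539 = 4606
transaction 10: 4606 + 539 = 5145
transaction 11: 5145 + 539 = 5684
transaction 12: 5684 + 539 = 6223
transaction 13: 6223 + 539 = 6762
transaction 14: 6762 + 539 = 7301
transaction 15: 7301 + 539 = 7840
transaction 16: 7840 + 539 = 8379
transaction 17: 8379 + 539 = 8918
transaction 18: 8918 + 539 = 9457
transaction 19: 9457 + 539 = 9996
transaction 20: 9996 + 539 = 10535
transaction 21: 10535 + 539 = 11074
transaction 22: 11074 + 539 = 11613

294, 833, 1372, 1911, 2450, 2989, 3528, 4067, 4606, 5145, 5684, 6223, 6762, 7301, 7840, 8379, 8918, 9457, 9996, 10535, 11074, 11613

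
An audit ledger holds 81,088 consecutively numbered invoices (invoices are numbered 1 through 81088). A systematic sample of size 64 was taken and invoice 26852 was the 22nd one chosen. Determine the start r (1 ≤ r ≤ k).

245

k = 81088/64 = 1267
r = 26852 − (22−1)×1267 = 26852 − 26607 = 245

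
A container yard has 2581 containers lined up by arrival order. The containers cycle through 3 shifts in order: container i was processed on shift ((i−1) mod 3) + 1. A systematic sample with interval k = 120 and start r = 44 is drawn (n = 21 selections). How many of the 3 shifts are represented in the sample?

1

Consecutive selections differ by k = 120, so their shift numbers differ by 120 mod 3 = 0.
gcd(120, 3) = 3, so the sample visits 3/3 = 1 distinct residues mod 3.
Start 44 is shift 2; the shifts hit are 2.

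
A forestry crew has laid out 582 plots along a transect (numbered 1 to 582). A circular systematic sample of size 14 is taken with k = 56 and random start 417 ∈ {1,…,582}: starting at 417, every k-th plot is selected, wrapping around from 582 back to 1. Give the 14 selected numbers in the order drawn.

417, 473, 529, 3, 59, 115, 171, 227, 283, 339, 395, 451, 507, 563

Selection 1: 417
Selection 2: 417 + 56 = 473
Selection 3: 473 + 56 = 529
Selection 4: 529 + 56 = 585 → 585 − 582 = 3
Selection 5: 3 + 56 = 59
Selection 6: 59 + 56 = 115
Selection 7: 115 + 56 = 171
Selection 8: 171 + 56 = 227
Selection 9: 227 + 56 = 283
Selection 10: 283 + 56 = 339
Selection 11: 339 + 56 = 395
Selection 12: 395 + 56 = 451
Selection 13: 451 + 56 = 507
Selection 14: 507 + 56 = 563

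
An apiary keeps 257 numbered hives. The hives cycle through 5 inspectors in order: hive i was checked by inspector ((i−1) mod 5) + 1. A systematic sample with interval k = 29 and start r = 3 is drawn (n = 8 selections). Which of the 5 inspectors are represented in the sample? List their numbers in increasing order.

Consecutive selections differ by k = 29, so their inspector numbers differ by 29 mod 5 = 4.
gcd(29, 5) = 1, so the sample visits 5/1 = 5 distinct residues mod 5.
Start 3 is inspector 3; the inspectors hit are 1, 2, 3, 4, 5.

1, 2, 3, 4, 5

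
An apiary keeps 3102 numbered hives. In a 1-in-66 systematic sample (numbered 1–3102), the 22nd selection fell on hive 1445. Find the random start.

k = 66
r = 1445 − (22−1)×66 = 1445 − 1386 = 59

59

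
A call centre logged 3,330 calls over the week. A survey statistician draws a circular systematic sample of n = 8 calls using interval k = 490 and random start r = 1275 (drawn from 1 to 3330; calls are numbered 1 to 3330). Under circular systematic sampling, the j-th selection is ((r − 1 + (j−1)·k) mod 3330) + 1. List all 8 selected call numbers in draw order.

Selection 1: 1275
Selection 2: 1275 + 490 = 1765
Selection 3: 1765 + 490 = 2255
Selection 4: 2255 + 490 = 2745
Selection 5: 2745 + 490 = 3235
Selection 6: 3235 + 490 = 3725 → 3725 − 3330 = 395
Selection 7: 395 + 490 = 885
Selection 8: 885 + 490 = 1375

1275, 1765, 2255, 2745, 3235, 395, 885, 1375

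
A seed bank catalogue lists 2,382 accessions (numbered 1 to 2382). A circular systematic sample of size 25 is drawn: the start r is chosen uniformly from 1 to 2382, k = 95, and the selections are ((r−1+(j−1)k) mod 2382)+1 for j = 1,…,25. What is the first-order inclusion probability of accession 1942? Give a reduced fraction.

For each position j, as r ranges over 1…2382 the j-th selection hits every accession exactly once, so accession 1942 is selected for exactly 25 of the 2382 starts.
Inclusion probability = 25/2382.

25/2382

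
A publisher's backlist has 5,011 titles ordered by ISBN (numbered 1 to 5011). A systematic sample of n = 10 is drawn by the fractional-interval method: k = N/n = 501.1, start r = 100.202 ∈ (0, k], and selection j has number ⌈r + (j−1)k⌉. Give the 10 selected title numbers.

101, 602, 1103, 1604, 2105, 2606, 3107, 3608, 4110, 4611

j=1: r + 0k = 100.202 → ⌈·⌉ = 101
j=2: r + 1k = 601.302 → ⌈·⌉ = 602
j=3: r + 2k = 1102.402 → ⌈·⌉ = 1103
j=4: r + 3k = 1603.502 → ⌈·⌉ = 1604
j=5: r + 4k = 2104.602 → ⌈·⌉ = 2105
j=6: r + 5k = 2605.702 → ⌈·⌉ = 2606
j=7: r + 6k = 3106.802 → ⌈·⌉ = 3107
j=8: r + 7k = 3607.902 → ⌈·⌉ = 3608
j=9: r + 8k = 4109.002 → ⌈·⌉ = 4110
j=10: r + 9k = 4610.102 → ⌈·⌉ = 4611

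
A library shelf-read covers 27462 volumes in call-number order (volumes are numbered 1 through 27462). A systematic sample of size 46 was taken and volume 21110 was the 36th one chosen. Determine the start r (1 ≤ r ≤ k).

215

k = 27462/46 = 597
r = 21110 − (36−1)×597 = 21110 − 20895 = 215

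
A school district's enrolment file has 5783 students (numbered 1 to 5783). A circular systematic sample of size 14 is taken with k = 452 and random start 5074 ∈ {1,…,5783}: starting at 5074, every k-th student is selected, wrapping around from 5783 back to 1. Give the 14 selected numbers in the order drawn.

Selection 1: 5074
Selection 2: 5074 + 452 = 5526
Selection 3: 5526 + 452 = 5978 → 5978 − 5783 = 195
Selection 4: 195 + 452 = 647
Selection 5: 647 + 452 = 1099
Selection 6: 1099 + 452 = 1551
Selection 7: 1551 + 452 = 2003
Selection 8: 2003 + 452 = 2455
Selection 9: 2455 + 452 = 2907
Selection 10: 2907 + 452 = 3359
Selection 11: 3359 + 452 = 3811
Selection 12: 3811 + 452 = 4263
Selection 13: 4263 + 452 = 4715
Selection 14: 4715 + 452 = 5167

5074, 5526, 195, 647, 1099, 1551, 2003, 2455, 2907, 3359, 3811, 4263, 4715, 5167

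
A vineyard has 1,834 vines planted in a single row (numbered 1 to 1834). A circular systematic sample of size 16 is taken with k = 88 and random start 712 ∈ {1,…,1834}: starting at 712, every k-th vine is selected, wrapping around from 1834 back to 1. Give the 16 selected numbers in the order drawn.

Selection 1: 712
Selection 2: 712 + 88 = 800
Selection 3: 800 + 88 = 888
Selection 4: 888 + 88 = 976
Selection 5: 976 + 88 = 1064
Selection 6: 1064 + 88 = 1152
Selection 7: 1152 + 88 = 1240
Selection 8: 1240 + 88 = 1328
Selection 9: 1328 + 88 = 1416
Selection 10: 1416 + 88 = 1504
Selection 11: 1504 + 88 = 1592
Selection 12: 1592 + 88 = 1680
Selection 13: 1680 + 88 = 1768
Selection 14: 1768 + 88 = 1856 → 1856 − 1834 = 22
Selection 15: 22 + 88 = 110
Selection 16: 110 + 88 = 198

712, 800, 888, 976, 1064, 1152, 1240, 1328, 1416, 1504, 1592, 1680, 1768, 22, 110, 198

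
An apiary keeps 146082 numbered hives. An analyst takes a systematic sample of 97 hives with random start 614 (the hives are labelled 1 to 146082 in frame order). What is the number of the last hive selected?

k = 146082/97 = 1506
97th selection = r + (97−1)·k = 614 + 96×1506 = 614 + 144576 = 145190

145190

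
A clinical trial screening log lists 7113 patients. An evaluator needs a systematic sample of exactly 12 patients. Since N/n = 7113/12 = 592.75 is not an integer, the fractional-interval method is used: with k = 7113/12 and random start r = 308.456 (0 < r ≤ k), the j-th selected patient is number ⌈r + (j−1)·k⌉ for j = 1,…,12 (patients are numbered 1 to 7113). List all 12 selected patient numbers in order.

309, 902, 1494, 2087, 2680, 3273, 3865, 4458, 5051, 5644, 6236, 6829

j=1: r + 0k = 308.456 → ⌈·⌉ = 309
j=2: r + 1k = 901.206 → ⌈·⌉ = 902
j=3: r + 2k = 1493.956 → ⌈·⌉ = 1494
j=4: r + 3k = 2086.706 → ⌈·⌉ = 2087
j=5: r + 4k = 2679.456 → ⌈·⌉ = 2680
j=6: r + 5k = 3272.206 → ⌈·⌉ = 3273
j=7: r + 6k = 3864.956 → ⌈·⌉ = 3865
j=8: r + 7k = 4457.706 → ⌈·⌉ = 4458
j=9: r + 8k = 5050.456 → ⌈·⌉ = 5051
j=10: r + 9k = 5643.206 → ⌈·⌉ = 5644
j=11: r + 10k = 6235.956 → ⌈·⌉ = 6236
j=12: r + 11k = 6828.706 → ⌈·⌉ = 6829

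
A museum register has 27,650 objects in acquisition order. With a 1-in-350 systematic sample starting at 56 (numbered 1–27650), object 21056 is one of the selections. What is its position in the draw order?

61

k = 350
position = (21056 − 56)/350 + 1 = 21000/350 + 1 = 60 + 1 = 61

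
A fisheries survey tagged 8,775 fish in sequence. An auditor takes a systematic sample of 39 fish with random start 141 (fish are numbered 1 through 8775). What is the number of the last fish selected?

k = 8775/39 = 225
39th selection = r + (39−1)·k = 141 + 38×225 = 141 + 8550 = 8691

8691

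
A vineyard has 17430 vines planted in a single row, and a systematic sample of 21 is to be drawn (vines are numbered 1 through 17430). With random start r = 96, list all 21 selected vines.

96, 926, 1756, 2586, 3416, 4246, 5076, 5906, 6736, 7566, 8396, 9226, 10056, 10886, 11716, 12546, 13376, 14206, 15036, 15866, 16696

k = N/n = 17430/21 = 830
vine 1: 96
vine 2: 96 + 830 = 926
vine 3: 926 + 830 = 1756
vine 4: 1756 + 830 = 2586
vine 5: 2586 + 830 = 3416
vine 6: 3416 + 830 = 4246
vine 7: 4246 + 830 = 5076
vine 8: 5076 + 830 = 5906
vine 9: 5906 + 830 = 6736
vine 10: 6736 + 830 = 7566
vine 11: 7566 + 830 = 8396
vine 12: 8396 + 830 = 9226
vine 13: 9226 + 830 = 10056
vine 14: 10056 + 830 = 10886
vine 15: 10886 + 830 = 11716
vine 16: 11716 + 830 = 12546
vine 17: 12546 + 830 = 13376
vine 18: 13376 + 830 = 14206
vine 19: 14206 + 830 = 15036
vine 20: 15036 + 830 = 15866
vine 21: 15866 + 830 = 16696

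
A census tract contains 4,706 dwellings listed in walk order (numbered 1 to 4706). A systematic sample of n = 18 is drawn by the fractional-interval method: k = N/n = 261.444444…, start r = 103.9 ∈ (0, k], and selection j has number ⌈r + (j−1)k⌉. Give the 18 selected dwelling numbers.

104, 366, 627, 889, 1150, 1412, 1673, 1935, 2196, 2457, 2719, 2980, 3242, 3503, 3765, 4026, 4288, 4549

j=1: r + 0k = 103.9 → ⌈·⌉ = 104
j=2: r + 1k = 365.344444… → ⌈·⌉ = 366
j=3: r + 2k = 626.788888… → ⌈·⌉ = 627
j=4: r + 3k = 888.233333… → ⌈·⌉ = 889
j=5: r + 4k = 1149.677777… → ⌈·⌉ = 1150
j=6: r + 5k = 1411.122222… → ⌈·⌉ = 1412
j=7: r + 6k = 1672.566666… → ⌈·⌉ = 1673
j=8: r + 7k = 1934.011111… → ⌈·⌉ = 1935
j=9: r + 8k = 2195.455555… → ⌈·⌉ = 2196
j=10: r + 9k = 2456.9 → ⌈·⌉ = 2457
j=11: r + 10k = 2718.344444… → ⌈·⌉ = 2719
j=12: r + 11k = 2979.788888… → ⌈·⌉ = 2980
j=13: r + 12k = 3241.233333… → ⌈·⌉ = 3242
j=14: r + 13k = 3502.677777… → ⌈·⌉ = 3503
j=15: r + 14k = 3764.122222… → ⌈·⌉ = 3765
j=16: r + 15k = 4025.566666… → ⌈·⌉ = 4026
j=17: r + 16k = 4287.011111… → ⌈·⌉ = 4288
j=18: r + 17k = 4548.455555… → ⌈·⌉ = 4549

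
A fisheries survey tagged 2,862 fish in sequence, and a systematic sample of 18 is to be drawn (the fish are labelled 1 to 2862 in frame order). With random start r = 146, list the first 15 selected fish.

k = N/n = 2862/18 = 159
fish 1: 146
fish 2: 146 + 159 = 305
fish 3: 305 + 159 = 464
fish 4: 464 + 159 = 623
fish 5: 623 + 159 = 782
fish 6: 782 + 159 = 941
fish 7: 941 + 159 = 1100
fish 8: 1100 + 159 = 1259
fish 9: 1259 + 159 = 1418
fish 10: 1418 + 159 = 1577
fish 11: 1577 + 159 = 1736
fish 12: 1736 + 159 = 1895
fish 13: 1895 + 159 = 2054
fish 14: 2054 + 159 = 2213
fish 15: 2213 + 159 = 2372

146, 305, 464, 623, 782, 941, 1100, 1259, 1418, 1577, 1736, 1895, 2054, 2213, 2372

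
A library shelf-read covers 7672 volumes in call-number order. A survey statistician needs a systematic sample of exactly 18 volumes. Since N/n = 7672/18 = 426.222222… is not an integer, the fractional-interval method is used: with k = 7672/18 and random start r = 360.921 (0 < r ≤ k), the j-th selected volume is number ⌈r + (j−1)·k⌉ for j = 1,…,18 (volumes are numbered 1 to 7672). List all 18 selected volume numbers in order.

j=1: r + 0k = 360.921 → ⌈·⌉ = 361
j=2: r + 1k = 787.143222… → ⌈·⌉ = 788
j=3: r + 2k = 1213.365444… → ⌈·⌉ = 1214
j=4: r + 3k = 1639.587666… → ⌈·⌉ = 1640
j=5: r + 4k = 2065.809888… → ⌈·⌉ = 2066
j=6: r + 5k = 2492.032111… → ⌈·⌉ = 2493
j=7: r + 6k = 2918.254333… → ⌈·⌉ = 2919
j=8: r + 7k = 3344.476555… → ⌈·⌉ = 3345
j=9: r + 8k = 3770.698777… → ⌈·⌉ = 3771
j=10: r + 9k = 4196.921 → ⌈·⌉ = 4197
j=11: r + 10k = 4623.143222… → ⌈·⌉ = 4624
j=12: r + 11k = 5049.365444… → ⌈·⌉ = 5050
j=13: r + 12k = 5475.587666… → ⌈·⌉ = 5476
j=14: r + 13k = 5901.809888… → ⌈·⌉ = 5902
j=15: r + 14k = 6328.032111… → ⌈·⌉ = 6329
j=16: r + 15k = 6754.254333… → ⌈·⌉ = 6755
j=17: r + 16k = 7180.476555… → ⌈·⌉ = 7181
j=18: r + 17k = 7606.698777… → ⌈·⌉ = 7607

361, 788, 1214, 1640, 2066, 2493, 2919, 3345, 3771, 4197, 4624, 5050, 5476, 5902, 6329, 6755, 7181, 7607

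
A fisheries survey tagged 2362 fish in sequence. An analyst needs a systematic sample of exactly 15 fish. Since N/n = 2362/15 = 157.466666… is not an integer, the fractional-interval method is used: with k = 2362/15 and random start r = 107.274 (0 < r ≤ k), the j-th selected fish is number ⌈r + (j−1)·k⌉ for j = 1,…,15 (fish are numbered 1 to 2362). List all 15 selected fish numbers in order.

108, 265, 423, 580, 738, 895, 1053, 1210, 1368, 1525, 1682, 1840, 1997, 2155, 2312

j=1: r + 0k = 107.274 → ⌈·⌉ = 108
j=2: r + 1k = 264.740666… → ⌈·⌉ = 265
j=3: r + 2k = 422.207333… → ⌈·⌉ = 423
j=4: r + 3k = 579.674 → ⌈·⌉ = 580
j=5: r + 4k = 737.140666… → ⌈·⌉ = 738
j=6: r + 5k = 894.607333… → ⌈·⌉ = 895
j=7: r + 6k = 1052.074 → ⌈·⌉ = 1053
j=8: r + 7k = 1209.540666… → ⌈·⌉ = 1210
j=9: r + 8k = 1367.007333… → ⌈·⌉ = 1368
j=10: r + 9k = 1524.474 → ⌈·⌉ = 1525
j=11: r + 10k = 1681.940666… → ⌈·⌉ = 1682
j=12: r + 11k = 1839.407333… → ⌈·⌉ = 1840
j=13: r + 12k = 1996.874 → ⌈·⌉ = 1997
j=14: r + 13k = 2154.340666… → ⌈·⌉ = 2155
j=15: r + 14k = 2311.807333… → ⌈·⌉ = 2312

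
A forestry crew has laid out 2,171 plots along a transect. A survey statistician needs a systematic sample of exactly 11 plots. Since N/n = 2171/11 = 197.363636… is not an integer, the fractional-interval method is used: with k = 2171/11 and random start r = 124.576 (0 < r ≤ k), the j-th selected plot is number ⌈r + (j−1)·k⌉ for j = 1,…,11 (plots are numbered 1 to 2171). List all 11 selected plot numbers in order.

j=1: r + 0k = 124.576 → ⌈·⌉ = 125
j=2: r + 1k = 321.939636… → ⌈·⌉ = 322
j=3: r + 2k = 519.303272… → ⌈·⌉ = 520
j=4: r + 3k = 716.666909… → ⌈·⌉ = 717
j=5: r + 4k = 914.030545… → ⌈·⌉ = 915
j=6: r + 5k = 1111.394181… → ⌈·⌉ = 1112
j=7: r + 6k = 1308.757818… → ⌈·⌉ = 1309
j=8: r + 7k = 1506.121454… → ⌈·⌉ = 1507
j=9: r + 8k = 1703.485090… → ⌈·⌉ = 1704
j=10: r + 9k = 1900.848727… → ⌈·⌉ = 1901
j=11: r + 10k = 2098.212363… → ⌈·⌉ = 2099

125, 322, 520, 717, 915, 1112, 1309, 1507, 1704, 1901, 2099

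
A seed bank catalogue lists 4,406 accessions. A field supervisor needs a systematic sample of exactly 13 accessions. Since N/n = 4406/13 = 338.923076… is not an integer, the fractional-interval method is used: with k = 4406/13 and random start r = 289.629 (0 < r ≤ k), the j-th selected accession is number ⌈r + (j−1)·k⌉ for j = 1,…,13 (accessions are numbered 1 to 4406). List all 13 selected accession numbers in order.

290, 629, 968, 1307, 1646, 1985, 2324, 2663, 3002, 3340, 3679, 4018, 4357

j=1: r + 0k = 289.629 → ⌈·⌉ = 290
j=2: r + 1k = 628.552076… → ⌈·⌉ = 629
j=3: r + 2k = 967.475153… → ⌈·⌉ = 968
j=4: r + 3k = 1306.398230… → ⌈·⌉ = 1307
j=5: r + 4k = 1645.321307… → ⌈·⌉ = 1646
j=6: r + 5k = 1984.244384… → ⌈·⌉ = 1985
j=7: r + 6k = 2323.167461… → ⌈·⌉ = 2324
j=8: r + 7k = 2662.090538… → ⌈·⌉ = 2663
j=9: r + 8k = 3001.013615… → ⌈·⌉ = 3002
j=10: r + 9k = 3339.936692… → ⌈·⌉ = 3340
j=11: r + 10k = 3678.859769… → ⌈·⌉ = 3679
j=12: r + 11k = 4017.782846… → ⌈·⌉ = 4018
j=13: r + 12k = 4356.705923… → ⌈·⌉ = 4357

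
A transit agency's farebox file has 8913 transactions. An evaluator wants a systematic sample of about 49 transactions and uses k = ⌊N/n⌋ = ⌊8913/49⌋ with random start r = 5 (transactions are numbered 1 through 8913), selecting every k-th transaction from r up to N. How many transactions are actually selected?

k = ⌊8913/49⌋ = 181
Achieved size = ⌊(8913 − 5)/181⌋ + 1 = ⌊8908/181⌋ + 1 = 49 + 1 = 50
(last selection: 5 + 49×181 = 8874 ≤ 8913; next would be 9055 > 8913)

50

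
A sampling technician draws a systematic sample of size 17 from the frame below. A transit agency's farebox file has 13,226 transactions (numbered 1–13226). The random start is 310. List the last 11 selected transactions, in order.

4978, 5756, 6534, 7312, 8090, 8868, 9646, 10424, 11202, 11980, 12758

k = N/n = 13226/17 = 778
7th selection = 310 + 6×778 = 4978
8th: 4978 + 778 = 5756
9th: 5756 + 778 = 6534
10th: 6534 + 778 = 7312
11th: 7312 + 778 = 8090
12th: 8090 + 778 = 8868
13th: 8868 + 778 = 9646
14th: 9646 + 778 = 10424
15th: 10424 + 778 = 11202
16th: 11202 + 778 = 11980
17th: 11980 + 778 = 12758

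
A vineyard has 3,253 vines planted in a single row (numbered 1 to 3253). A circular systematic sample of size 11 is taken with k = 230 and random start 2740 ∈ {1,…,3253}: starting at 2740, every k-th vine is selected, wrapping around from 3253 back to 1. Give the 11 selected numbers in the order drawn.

2740, 2970, 3200, 177, 407, 637, 867, 1097, 1327, 1557, 1787

Selection 1: 2740
Selection 2: 2740 + 230 = 2970
Selection 3: 2970 + 230 = 3200
Selection 4: 3200 + 230 = 3430 → 3430 − 3253 = 177
Selection 5: 177 + 230 = 407
Selection 6: 407 + 230 = 637
Selection 7: 637 + 230 = 867
Selection 8: 867 + 230 = 1097
Selection 9: 1097 + 230 = 1327
Selection 10: 1327 + 230 = 1557
Selection 11: 1557 + 230 = 1787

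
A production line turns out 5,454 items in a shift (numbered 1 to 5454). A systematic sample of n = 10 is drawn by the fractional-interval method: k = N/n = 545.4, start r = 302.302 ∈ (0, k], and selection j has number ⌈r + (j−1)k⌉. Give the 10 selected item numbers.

j=1: r + 0k = 302.302 → ⌈·⌉ = 303
j=2: r + 1k = 847.702 → ⌈·⌉ = 848
j=3: r + 2k = 1393.102 → ⌈·⌉ = 1394
j=4: r + 3k = 1938.502 → ⌈·⌉ = 1939
j=5: r + 4k = 2483.902 → ⌈·⌉ = 2484
j=6: r + 5k = 3029.302 → ⌈·⌉ = 3030
j=7: r + 6k = 3574.702 → ⌈·⌉ = 3575
j=8: r + 7k = 4120.102 → ⌈·⌉ = 4121
j=9: r + 8k = 4665.502 → ⌈·⌉ = 4666
j=10: r + 9k = 5210.902 → ⌈·⌉ = 5211

303, 848, 1394, 1939, 2484, 3030, 3575, 4121, 4666, 5211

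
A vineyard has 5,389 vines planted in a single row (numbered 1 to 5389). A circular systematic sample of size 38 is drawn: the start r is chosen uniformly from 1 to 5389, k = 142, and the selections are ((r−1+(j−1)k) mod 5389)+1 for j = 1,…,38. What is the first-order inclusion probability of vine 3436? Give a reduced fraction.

For each position j, as r ranges over 1…5389 the j-th selection hits every vine exactly once, so vine 3436 is selected for exactly 38 of the 5389 starts.
Inclusion probability = 38/5389.

38/5389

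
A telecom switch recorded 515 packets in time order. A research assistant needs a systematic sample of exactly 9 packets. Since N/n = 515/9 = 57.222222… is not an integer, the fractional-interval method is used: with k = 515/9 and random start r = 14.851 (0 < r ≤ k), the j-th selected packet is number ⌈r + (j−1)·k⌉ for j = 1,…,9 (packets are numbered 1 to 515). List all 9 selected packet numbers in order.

j=1: r + 0k = 14.851 → ⌈·⌉ = 15
j=2: r + 1k = 72.073222… → ⌈·⌉ = 73
j=3: r + 2k = 129.295444… → ⌈·⌉ = 130
j=4: r + 3k = 186.517666… → ⌈·⌉ = 187
j=5: r + 4k = 243.739888… → ⌈·⌉ = 244
j=6: r + 5k = 300.962111… → ⌈·⌉ = 301
j=7: r + 6k = 358.184333… → ⌈·⌉ = 359
j=8: r + 7k = 415.406555… → ⌈·⌉ = 416
j=9: r + 8k = 472.628777… → ⌈·⌉ = 473

15, 73, 130, 187, 244, 301, 359, 416, 473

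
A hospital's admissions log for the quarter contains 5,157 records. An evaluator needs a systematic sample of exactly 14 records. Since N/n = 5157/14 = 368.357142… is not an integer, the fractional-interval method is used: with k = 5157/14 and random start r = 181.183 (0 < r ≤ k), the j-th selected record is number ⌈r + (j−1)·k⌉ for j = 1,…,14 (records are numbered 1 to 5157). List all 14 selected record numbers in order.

j=1: r + 0k = 181.183 → ⌈·⌉ = 182
j=2: r + 1k = 549.540142… → ⌈·⌉ = 550
j=3: r + 2k = 917.897285… → ⌈·⌉ = 918
j=4: r + 3k = 1286.254428… → ⌈·⌉ = 1287
j=5: r + 4k = 1654.611571… → ⌈·⌉ = 1655
j=6: r + 5k = 2022.968714… → ⌈·⌉ = 2023
j=7: r + 6k = 2391.325857… → ⌈·⌉ = 2392
j=8: r + 7k = 2759.683 → ⌈·⌉ = 2760
j=9: r + 8k = 3128.040142… → ⌈·⌉ = 3129
j=10: r + 9k = 3496.397285… → ⌈·⌉ = 3497
j=11: r + 10k = 3864.754428… → ⌈·⌉ = 3865
j=12: r + 11k = 4233.111571… → ⌈·⌉ = 4234
j=13: r + 12k = 4601.468714… → ⌈·⌉ = 4602
j=14: r + 13k = 4969.825857… → ⌈·⌉ = 4970

182, 550, 918, 1287, 1655, 2023, 2392, 2760, 3129, 3497, 3865, 4234, 4602, 4970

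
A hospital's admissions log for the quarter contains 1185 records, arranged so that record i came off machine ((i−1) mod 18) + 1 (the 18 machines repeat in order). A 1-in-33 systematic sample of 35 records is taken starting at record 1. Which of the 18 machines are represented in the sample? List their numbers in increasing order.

Consecutive selections differ by k = 33, so their machine numbers differ by 33 mod 18 = 15.
gcd(33, 18) = 3, so the sample visits 18/3 = 6 distinct residues mod 18.
Start 1 is machine 1; the machines hit are 1, 4, 7, 10, 13, 16.

1, 4, 7, 10, 13, 16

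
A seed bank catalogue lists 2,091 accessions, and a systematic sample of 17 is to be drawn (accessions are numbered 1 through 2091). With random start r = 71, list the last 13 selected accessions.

k = N/n = 2091/17 = 123
5th selection = 71 + 4×123 = 563
6th: 563 + 123 = 686
7th: 686 + 123 = 809
8th: 809 + 123 = 932
9th: 932 + 123 = 1055
10th: 1055 + 123 = 1178
11th: 1178 + 123 = 1301
12th: 1301 + 123 = 1424
13th: 1424 + 123 = 1547
14th: 1547 + 123 = 1670
15th: 1670 + 123 = 1793
16th: 1793 + 123 = 1916
17th: 1916 + 123 = 2039

563, 686, 809, 932, 1055, 1178, 1301, 1424, 1547, 1670, 1793, 1916, 2039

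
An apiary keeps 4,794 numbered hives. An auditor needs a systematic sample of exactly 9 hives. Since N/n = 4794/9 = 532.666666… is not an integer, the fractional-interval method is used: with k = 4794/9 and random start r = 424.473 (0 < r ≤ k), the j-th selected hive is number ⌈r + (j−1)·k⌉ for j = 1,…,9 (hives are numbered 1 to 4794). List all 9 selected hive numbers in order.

425, 958, 1490, 2023, 2556, 3088, 3621, 4154, 4686

j=1: r + 0k = 424.473 → ⌈·⌉ = 425
j=2: r + 1k = 957.139666… → ⌈·⌉ = 958
j=3: r + 2k = 1489.806333… → ⌈·⌉ = 1490
j=4: r + 3k = 2022.473 → ⌈·⌉ = 2023
j=5: r + 4k = 2555.139666… → ⌈·⌉ = 2556
j=6: r + 5k = 3087.806333… → ⌈·⌉ = 3088
j=7: r + 6k = 3620.473 → ⌈·⌉ = 3621
j=8: r + 7k = 4153.139666… → ⌈·⌉ = 4154
j=9: r + 8k = 4685.806333… → ⌈·⌉ = 4686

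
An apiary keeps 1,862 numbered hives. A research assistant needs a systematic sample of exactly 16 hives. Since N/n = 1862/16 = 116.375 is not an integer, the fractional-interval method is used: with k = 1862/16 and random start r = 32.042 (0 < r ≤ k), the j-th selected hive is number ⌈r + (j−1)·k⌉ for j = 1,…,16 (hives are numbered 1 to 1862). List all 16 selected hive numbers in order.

33, 149, 265, 382, 498, 614, 731, 847, 964, 1080, 1196, 1313, 1429, 1545, 1662, 1778

j=1: r + 0k = 32.042 → ⌈·⌉ = 33
j=2: r + 1k = 148.417 → ⌈·⌉ = 149
j=3: r + 2k = 264.792 → ⌈·⌉ = 265
j=4: r + 3k = 381.167 → ⌈·⌉ = 382
j=5: r + 4k = 497.542 → ⌈·⌉ = 498
j=6: r + 5k = 613.917 → ⌈·⌉ = 614
j=7: r + 6k = 730.292 → ⌈·⌉ = 731
j=8: r + 7k = 846.667 → ⌈·⌉ = 847
j=9: r + 8k = 963.042 → ⌈·⌉ = 964
j=10: r + 9k = 1079.417 → ⌈·⌉ = 1080
j=11: r + 10k = 1195.792 → ⌈·⌉ = 1196
j=12: r + 11k = 1312.167 → ⌈·⌉ = 1313
j=13: r + 12k = 1428.542 → ⌈·⌉ = 1429
j=14: r + 13k = 1544.917 → ⌈·⌉ = 1545
j=15: r + 14k = 1661.292 → ⌈·⌉ = 1662
j=16: r + 15k = 1777.667 → ⌈·⌉ = 1778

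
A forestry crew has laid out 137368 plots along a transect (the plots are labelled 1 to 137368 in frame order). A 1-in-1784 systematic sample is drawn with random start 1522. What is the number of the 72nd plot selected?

k = 1784
72nd selection = r + (72−1)·k = 1522 + 71×1784 = 1522 + 126664 = 128186

128186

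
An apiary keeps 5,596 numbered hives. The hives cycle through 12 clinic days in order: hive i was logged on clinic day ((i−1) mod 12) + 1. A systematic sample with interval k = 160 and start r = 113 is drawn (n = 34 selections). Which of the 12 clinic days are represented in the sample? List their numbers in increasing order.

1, 5, 9

Consecutive selections differ by k = 160, so their clinic day numbers differ by 160 mod 12 = 4.
gcd(160, 12) = 4, so the sample visits 12/4 = 3 distinct residues mod 12.
Start 113 is clinic day 5; the clinic days hit are 1, 5, 9.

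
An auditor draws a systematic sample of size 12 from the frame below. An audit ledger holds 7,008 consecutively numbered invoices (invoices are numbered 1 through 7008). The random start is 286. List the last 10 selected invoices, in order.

1454, 2038, 2622, 3206, 3790, 4374, 4958, 5542, 6126, 6710

k = N/n = 7008/12 = 584
3rd selection = 286 + 2×584 = 1454
4th: 1454 + 584 = 2038
5th: 2038 + 584 = 2622
6th: 2622 + 584 = 3206
7th: 3206 + 584 = 3790
8th: 3790 + 584 = 4374
9th: 4374 + 584 = 4958
10th: 4958 + 584 = 5542
11th: 5542 + 584 = 6126
12th: 6126 + 584 = 6710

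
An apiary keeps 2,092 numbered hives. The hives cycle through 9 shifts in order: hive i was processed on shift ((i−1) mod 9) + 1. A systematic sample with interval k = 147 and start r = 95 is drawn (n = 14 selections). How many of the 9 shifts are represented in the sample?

3

Consecutive selections differ by k = 147, so their shift numbers differ by 147 mod 9 = 3.
gcd(147, 9) = 3, so the sample visits 9/3 = 3 distinct residues mod 9.
Start 95 is shift 5; the shifts hit are 2, 5, 8.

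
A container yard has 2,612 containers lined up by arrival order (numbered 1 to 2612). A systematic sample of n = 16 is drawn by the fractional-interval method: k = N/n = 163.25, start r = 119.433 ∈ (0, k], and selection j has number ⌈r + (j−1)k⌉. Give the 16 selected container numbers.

120, 283, 446, 610, 773, 936, 1099, 1263, 1426, 1589, 1752, 1916, 2079, 2242, 2405, 2569

j=1: r + 0k = 119.433 → ⌈·⌉ = 120
j=2: r + 1k = 282.683 → ⌈·⌉ = 283
j=3: r + 2k = 445.933 → ⌈·⌉ = 446
j=4: r + 3k = 609.183 → ⌈·⌉ = 610
j=5: r + 4k = 772.433 → ⌈·⌉ = 773
j=6: r + 5k = 935.683 → ⌈·⌉ = 936
j=7: r + 6k = 1098.933 → ⌈·⌉ = 1099
j=8: r + 7k = 1262.183 → ⌈·⌉ = 1263
j=9: r + 8k = 1425.433 → ⌈·⌉ = 1426
j=10: r + 9k = 1588.683 → ⌈·⌉ = 1589
j=11: r + 10k = 1751.933 → ⌈·⌉ = 1752
j=12: r + 11k = 1915.183 → ⌈·⌉ = 1916
j=13: r + 12k = 2078.433 → ⌈·⌉ = 2079
j=14: r + 13k = 2241.683 → ⌈·⌉ = 2242
j=15: r + 14k = 2404.933 → ⌈·⌉ = 2405
j=16: r + 15k = 2568.183 → ⌈·⌉ = 2569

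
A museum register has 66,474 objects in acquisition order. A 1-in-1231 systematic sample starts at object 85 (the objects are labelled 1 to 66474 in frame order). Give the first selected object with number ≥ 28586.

k = 1231
Steps past start: ⌈(28586 − 85)/1231⌉ = ⌈28501/1231⌉ = 24
Selected object: 85 + 24×1231 = 29629

29629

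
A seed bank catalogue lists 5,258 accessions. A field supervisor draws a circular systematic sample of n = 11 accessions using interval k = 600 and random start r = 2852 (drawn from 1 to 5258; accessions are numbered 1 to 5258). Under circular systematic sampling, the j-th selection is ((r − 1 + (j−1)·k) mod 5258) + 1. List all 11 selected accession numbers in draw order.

Selection 1: 2852
Selection 2: 2852 + 600 = 3452
Selection 3: 3452 + 600 = 4052
Selection 4: 4052 + 600 = 4652
Selection 5: 4652 + 600 = 5252
Selection 6: 5252 + 600 = 5852 → 5852 − 5258 = 594
Selection 7: 594 + 600 = 1194
Selection 8: 1194 + 600 = 1794
Selection 9: 1794 + 600 = 2394
Selection 10: 2394 + 600 = 2994
Selection 11: 2994 + 600 = 3594

2852, 3452, 4052, 4652, 5252, 594, 1194, 1794, 2394, 2994, 3594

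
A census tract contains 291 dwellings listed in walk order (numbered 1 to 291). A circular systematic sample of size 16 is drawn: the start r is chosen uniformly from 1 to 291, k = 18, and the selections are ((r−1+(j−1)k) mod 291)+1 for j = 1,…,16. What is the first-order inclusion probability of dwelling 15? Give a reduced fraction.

16/291

For each position j, as r ranges over 1…291 the j-th selection hits every dwelling exactly once, so dwelling 15 is selected for exactly 16 of the 291 starts.
Inclusion probability = 16/291.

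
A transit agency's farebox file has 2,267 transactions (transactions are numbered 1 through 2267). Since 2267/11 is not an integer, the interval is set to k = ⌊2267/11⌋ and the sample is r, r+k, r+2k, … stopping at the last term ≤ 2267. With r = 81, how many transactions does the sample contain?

k = ⌊2267/11⌋ = 206
Achieved size = ⌊(2267 − 81)/206⌋ + 1 = ⌊2186/206⌋ + 1 = 10 + 1 = 11
(last selection: 81 + 10×206 = 2141 ≤ 2267; next would be 2347 > 2267)

11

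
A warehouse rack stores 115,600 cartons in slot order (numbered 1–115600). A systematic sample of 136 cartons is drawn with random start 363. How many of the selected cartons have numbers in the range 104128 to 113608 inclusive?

11

k = 115600/136 = 850
First selection ≥ 104128: 363 + ⌈(104128−363)/850⌉·850 = 363 + 123×850 = 104913
Last selection ≤ 113608: 363 + ⌊(113608−363)/850⌋·850 = 363 + 133×850 = 113413
Count = 133 − 123 + 1 = 11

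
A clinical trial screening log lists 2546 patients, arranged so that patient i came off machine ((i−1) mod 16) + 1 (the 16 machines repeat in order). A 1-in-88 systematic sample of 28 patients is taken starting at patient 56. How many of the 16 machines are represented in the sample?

Consecutive selections differ by k = 88, so their machine numbers differ by 88 mod 16 = 8.
gcd(88, 16) = 8, so the sample visits 16/8 = 2 distinct residues mod 16.
Start 56 is machine 8; the machines hit are 8, 16.

2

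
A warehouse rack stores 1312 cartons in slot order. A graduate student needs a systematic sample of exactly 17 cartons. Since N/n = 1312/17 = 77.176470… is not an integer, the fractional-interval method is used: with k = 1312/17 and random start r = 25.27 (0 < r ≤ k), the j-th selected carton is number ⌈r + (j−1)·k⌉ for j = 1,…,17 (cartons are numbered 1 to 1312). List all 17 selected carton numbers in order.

j=1: r + 0k = 25.27 → ⌈·⌉ = 26
j=2: r + 1k = 102.446470… → ⌈·⌉ = 103
j=3: r + 2k = 179.622941… → ⌈·⌉ = 180
j=4: r + 3k = 256.799411… → ⌈·⌉ = 257
j=5: r + 4k = 333.975882… → ⌈·⌉ = 334
j=6: r + 5k = 411.152352… → ⌈·⌉ = 412
j=7: r + 6k = 488.328823… → ⌈·⌉ = 489
j=8: r + 7k = 565.505294… → ⌈·⌉ = 566
j=9: r + 8k = 642.681764… → ⌈·⌉ = 643
j=10: r + 9k = 719.858235… → ⌈·⌉ = 720
j=11: r + 10k = 797.034705… → ⌈·⌉ = 798
j=12: r + 11k = 874.211176… → ⌈·⌉ = 875
j=13: r + 12k = 951.387647… → ⌈·⌉ = 952
j=14: r + 13k = 1028.564117… → ⌈·⌉ = 1029
j=15: r + 14k = 1105.740588… → ⌈·⌉ = 1106
j=16: r + 15k = 1182.917058… → ⌈·⌉ = 1183
j=17: r + 16k = 1260.093529… → ⌈·⌉ = 1261

26, 103, 180, 257, 334, 412, 489, 566, 643, 720, 798, 875, 952, 1029, 1106, 1183, 1261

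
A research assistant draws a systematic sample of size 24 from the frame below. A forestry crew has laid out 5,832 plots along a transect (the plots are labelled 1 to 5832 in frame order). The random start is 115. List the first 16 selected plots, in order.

115, 358, 601, 844, 1087, 1330, 1573, 1816, 2059, 2302, 2545, 2788, 3031, 3274, 3517, 3760

k = N/n = 5832/24 = 243
plot 1: 115
plot 2: 115 + 243 = 358
plot 3: 358 + 243 = 601
plot 4: 601 + 243 = 844
plot 5: 844 + 243 = 1087
plot 6: 1087 + 243 = 1330
plot 7: 1330 + 243 = 1573
plot 8: 1573 + 243 = 1816
plot 9: 1816 + 243 = 2059
plot 10: 2059 + 243 = 2302
plot 11: 2302 + 243 = 2545
plot 12: 2545 + 243 = 2788
plot 13: 2788 + 243 = 3031
plot 14: 3031 + 243 = 3274
plot 15: 3274 + 243 = 3517
plot 16: 3517 + 243 = 3760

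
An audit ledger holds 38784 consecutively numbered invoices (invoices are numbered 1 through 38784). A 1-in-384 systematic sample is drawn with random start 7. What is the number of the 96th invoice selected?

36487

k = 384
96th selection = r + (96−1)·k = 7 + 95×384 = 7 + 36480 = 36487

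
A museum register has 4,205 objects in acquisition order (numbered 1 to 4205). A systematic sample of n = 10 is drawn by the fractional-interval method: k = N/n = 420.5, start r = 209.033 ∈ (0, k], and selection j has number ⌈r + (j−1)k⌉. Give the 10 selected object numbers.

210, 630, 1051, 1471, 1892, 2312, 2733, 3153, 3574, 3994

j=1: r + 0k = 209.033 → ⌈·⌉ = 210
j=2: r + 1k = 629.533 → ⌈·⌉ = 630
j=3: r + 2k = 1050.033 → ⌈·⌉ = 1051
j=4: r + 3k = 1470.533 → ⌈·⌉ = 1471
j=5: r + 4k = 1891.033 → ⌈·⌉ = 1892
j=6: r + 5k = 2311.533 → ⌈·⌉ = 2312
j=7: r + 6k = 2732.033 → ⌈·⌉ = 2733
j=8: r + 7k = 3152.533 → ⌈·⌉ = 3153
j=9: r + 8k = 3573.033 → ⌈·⌉ = 3574
j=10: r + 9k = 3993.533 → ⌈·⌉ = 3994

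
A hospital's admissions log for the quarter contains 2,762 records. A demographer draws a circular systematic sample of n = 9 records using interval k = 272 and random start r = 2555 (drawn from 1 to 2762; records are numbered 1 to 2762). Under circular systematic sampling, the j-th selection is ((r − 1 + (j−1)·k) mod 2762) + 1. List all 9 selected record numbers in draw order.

2555, 65, 337, 609, 881, 1153, 1425, 1697, 1969

Selection 1: 2555
Selection 2: 2555 + 272 = 2827 → 2827 − 2762 = 65
Selection 3: 65 + 272 = 337
Selection 4: 337 + 272 = 609
Selection 5: 609 + 272 = 881
Selection 6: 881 + 272 = 1153
Selection 7: 1153 + 272 = 1425
Selection 8: 1425 + 272 = 1697
Selection 9: 1697 + 272 = 1969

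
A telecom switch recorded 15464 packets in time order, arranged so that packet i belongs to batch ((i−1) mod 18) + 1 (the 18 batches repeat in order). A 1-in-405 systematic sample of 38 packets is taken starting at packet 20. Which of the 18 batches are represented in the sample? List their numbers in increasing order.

2, 11

Consecutive selections differ by k = 405, so their batch numbers differ by 405 mod 18 = 9.
gcd(405, 18) = 9, so the sample visits 18/9 = 2 distinct residues mod 18.
Start 20 is batch 2; the batches hit are 2, 11.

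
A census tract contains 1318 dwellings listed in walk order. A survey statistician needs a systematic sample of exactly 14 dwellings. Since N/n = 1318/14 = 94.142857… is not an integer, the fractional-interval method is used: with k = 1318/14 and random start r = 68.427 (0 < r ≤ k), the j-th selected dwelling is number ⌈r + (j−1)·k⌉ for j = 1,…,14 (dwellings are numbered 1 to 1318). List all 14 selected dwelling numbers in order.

j=1: r + 0k = 68.427 → ⌈·⌉ = 69
j=2: r + 1k = 162.569857… → ⌈·⌉ = 163
j=3: r + 2k = 256.712714… → ⌈·⌉ = 257
j=4: r + 3k = 350.855571… → ⌈·⌉ = 351
j=5: r + 4k = 444.998428… → ⌈·⌉ = 445
j=6: r + 5k = 539.141285… → ⌈·⌉ = 540
j=7: r + 6k = 633.284142… → ⌈·⌉ = 634
j=8: r + 7k = 727.427 → ⌈·⌉ = 728
j=9: r + 8k = 821.569857… → ⌈·⌉ = 822
j=10: r + 9k = 915.712714… → ⌈·⌉ = 916
j=11: r + 10k = 1009.855571… → ⌈·⌉ = 1010
j=12: r + 11k = 1103.998428… → ⌈·⌉ = 1104
j=13: r + 12k = 1198.141285… → ⌈·⌉ = 1199
j=14: r + 13k = 1292.284142… → ⌈·⌉ = 1293

69, 163, 257, 351, 445, 540, 634, 728, 822, 916, 1010, 1104, 1199, 1293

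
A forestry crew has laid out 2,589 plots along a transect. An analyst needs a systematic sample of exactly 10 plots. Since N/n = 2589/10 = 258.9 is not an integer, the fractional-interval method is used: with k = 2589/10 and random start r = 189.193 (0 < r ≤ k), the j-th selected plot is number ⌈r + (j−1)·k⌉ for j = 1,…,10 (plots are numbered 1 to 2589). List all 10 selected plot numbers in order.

j=1: r + 0k = 189.193 → ⌈·⌉ = 190
j=2: r + 1k = 448.093 → ⌈·⌉ = 449
j=3: r + 2k = 706.993 → ⌈·⌉ = 707
j=4: r + 3k = 965.893 → ⌈·⌉ = 966
j=5: r + 4k = 1224.793 → ⌈·⌉ = 1225
j=6: r + 5k = 1483.693 → ⌈·⌉ = 1484
j=7: r + 6k = 1742.593 → ⌈·⌉ = 1743
j=8: r + 7k = 2001.493 → ⌈·⌉ = 2002
j=9: r + 8k = 2260.393 → ⌈·⌉ = 2261
j=10: r + 9k = 2519.293 → ⌈·⌉ = 2520

190, 449, 707, 966, 1225, 1484, 1743, 2002, 2261, 2520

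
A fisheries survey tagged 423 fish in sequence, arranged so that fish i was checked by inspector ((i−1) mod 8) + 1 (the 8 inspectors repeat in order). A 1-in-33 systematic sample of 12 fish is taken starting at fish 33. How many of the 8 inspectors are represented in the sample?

8

Consecutive selections differ by k = 33, so their inspector numbers differ by 33 mod 8 = 1.
gcd(33, 8) = 1, so the sample visits 8/1 = 8 distinct residues mod 8.
Start 33 is inspector 1; the inspectors hit are 1, 2, 3, 4, 5, 6, 7, 8.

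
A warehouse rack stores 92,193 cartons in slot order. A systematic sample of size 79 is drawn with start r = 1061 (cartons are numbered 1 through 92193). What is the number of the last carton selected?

92087

k = 92193/79 = 1167
79th selection = r + (79−1)·k = 1061 + 78×1167 = 1061 + 91026 = 92087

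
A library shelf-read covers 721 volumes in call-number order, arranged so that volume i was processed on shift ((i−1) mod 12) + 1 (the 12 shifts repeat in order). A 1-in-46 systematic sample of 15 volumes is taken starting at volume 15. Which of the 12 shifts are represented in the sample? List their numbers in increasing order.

1, 3, 5, 7, 9, 11

Consecutive selections differ by k = 46, so their shift numbers differ by 46 mod 12 = 10.
gcd(46, 12) = 2, so the sample visits 12/2 = 6 distinct residues mod 12.
Start 15 is shift 3; the shifts hit are 1, 3, 5, 7, 9, 11.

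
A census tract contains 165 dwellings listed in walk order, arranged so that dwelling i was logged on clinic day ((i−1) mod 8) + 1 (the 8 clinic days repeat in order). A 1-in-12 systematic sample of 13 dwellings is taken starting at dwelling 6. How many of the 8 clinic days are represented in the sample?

Consecutive selections differ by k = 12, so their clinic day numbers differ by 12 mod 8 = 4.
gcd(12, 8) = 4, so the sample visits 8/4 = 2 distinct residues mod 8.
Start 6 is clinic day 6; the clinic days hit are 2, 6.

2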